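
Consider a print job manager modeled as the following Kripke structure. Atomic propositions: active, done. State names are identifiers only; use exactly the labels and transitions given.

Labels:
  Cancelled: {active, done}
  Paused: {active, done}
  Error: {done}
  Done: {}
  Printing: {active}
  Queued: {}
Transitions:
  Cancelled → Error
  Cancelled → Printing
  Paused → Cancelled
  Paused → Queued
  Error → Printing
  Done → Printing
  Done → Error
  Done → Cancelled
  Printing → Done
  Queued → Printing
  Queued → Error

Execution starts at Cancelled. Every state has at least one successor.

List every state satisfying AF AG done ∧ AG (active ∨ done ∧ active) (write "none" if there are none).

States satisfying AG done: ∅.
States satisfying AF AG done: ∅.
States satisfying active ∨ done ∧ active: {Cancelled, Paused, Printing}.
States satisfying AG (active ∨ done ∧ active): ∅.
States satisfying AF AG done ∧ AG (active ∨ done ∧ active): ∅.

none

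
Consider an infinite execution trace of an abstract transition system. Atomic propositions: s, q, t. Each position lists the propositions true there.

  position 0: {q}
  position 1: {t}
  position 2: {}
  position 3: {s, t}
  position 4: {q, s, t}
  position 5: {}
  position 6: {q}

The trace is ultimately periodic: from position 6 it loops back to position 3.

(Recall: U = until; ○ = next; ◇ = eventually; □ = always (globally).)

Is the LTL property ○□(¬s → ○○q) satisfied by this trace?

Violated

The position after 0 is 1; □(¬s → ○○q) is false there.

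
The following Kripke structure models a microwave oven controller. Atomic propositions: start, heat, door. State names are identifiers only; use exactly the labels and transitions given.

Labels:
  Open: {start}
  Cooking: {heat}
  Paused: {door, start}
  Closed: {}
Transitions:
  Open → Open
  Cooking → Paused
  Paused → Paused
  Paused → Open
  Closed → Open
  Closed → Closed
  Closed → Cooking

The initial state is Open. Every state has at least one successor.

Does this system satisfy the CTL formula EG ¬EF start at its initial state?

States satisfying ¬EF start: ∅.
States satisfying EG ¬EF start: ∅.
No suitable path/successor from Open witnesses the formula.
Open ∉ Sat(EG ¬EF start).

No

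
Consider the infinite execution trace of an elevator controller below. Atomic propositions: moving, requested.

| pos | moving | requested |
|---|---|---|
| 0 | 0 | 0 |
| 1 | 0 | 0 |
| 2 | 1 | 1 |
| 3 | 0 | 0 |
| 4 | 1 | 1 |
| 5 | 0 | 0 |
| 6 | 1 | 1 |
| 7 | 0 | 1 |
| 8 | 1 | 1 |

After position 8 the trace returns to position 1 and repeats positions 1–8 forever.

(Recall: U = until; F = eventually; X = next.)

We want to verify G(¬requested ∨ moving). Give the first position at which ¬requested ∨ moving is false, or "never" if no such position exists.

Check ¬requested ∨ moving at each position in order: 0 ✓, 1 ✓, 2 ✓, 3 ✓, 4 ✓, 5 ✓, 6 ✓.
At position 7 the labels are {requested}, so ¬requested ∨ moving is false there. This is the first violation.

7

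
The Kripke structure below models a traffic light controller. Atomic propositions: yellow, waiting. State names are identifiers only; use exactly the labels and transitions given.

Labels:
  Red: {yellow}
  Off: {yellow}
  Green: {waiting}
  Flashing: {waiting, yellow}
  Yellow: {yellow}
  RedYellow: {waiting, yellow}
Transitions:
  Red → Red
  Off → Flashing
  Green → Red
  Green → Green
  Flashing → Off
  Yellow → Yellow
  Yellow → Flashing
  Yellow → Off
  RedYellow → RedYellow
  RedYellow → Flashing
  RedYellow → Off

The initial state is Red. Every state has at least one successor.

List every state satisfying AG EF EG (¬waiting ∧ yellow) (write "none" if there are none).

{Red, Green}

States satisfying EF EG (¬waiting ∧ yellow): {Red, Green, Yellow}.
States satisfying AG EF EG (¬waiting ∧ yellow): {Red, Green}.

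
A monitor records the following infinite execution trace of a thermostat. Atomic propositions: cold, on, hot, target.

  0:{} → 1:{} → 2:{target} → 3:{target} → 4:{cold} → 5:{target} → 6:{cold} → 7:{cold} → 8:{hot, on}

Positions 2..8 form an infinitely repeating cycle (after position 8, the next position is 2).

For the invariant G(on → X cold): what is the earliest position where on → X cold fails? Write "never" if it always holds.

8

Check on → X cold at each position in order: 0 ✓, 1 ✓, 2 ✓, 3 ✓, 4 ✓, 5 ✓, 6 ✓, 7 ✓.
At position 8 the labels are {hot, on} and the next position 2 has {target}, so on → X cold is false there. This is the first violation.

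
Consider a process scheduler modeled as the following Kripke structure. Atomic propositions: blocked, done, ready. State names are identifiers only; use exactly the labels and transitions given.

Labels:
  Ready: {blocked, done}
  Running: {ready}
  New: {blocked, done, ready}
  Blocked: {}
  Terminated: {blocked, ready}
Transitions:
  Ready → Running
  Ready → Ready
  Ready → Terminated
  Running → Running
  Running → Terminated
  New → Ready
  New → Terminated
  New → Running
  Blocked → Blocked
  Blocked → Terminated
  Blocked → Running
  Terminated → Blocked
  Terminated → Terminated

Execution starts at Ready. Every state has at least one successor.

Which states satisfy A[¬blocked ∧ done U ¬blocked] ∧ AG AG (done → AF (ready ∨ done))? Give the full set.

{Running, Blocked}

States satisfying ¬blocked ∧ done: ∅.
States satisfying ¬blocked: {Running, Blocked}.
States satisfying A[¬blocked ∧ done U ¬blocked]: {Running, Blocked}.
States satisfying AG (done → AF (ready ∨ done)): {Ready, Running, New, Blocked, Terminated}.
States satisfying AG AG (done → AF (ready ∨ done)): {Ready, Running, New, Blocked, Terminated}.
States satisfying A[¬blocked ∧ done U ¬blocked] ∧ AG AG (done → AF (ready ∨ done)): {Running, Blocked}.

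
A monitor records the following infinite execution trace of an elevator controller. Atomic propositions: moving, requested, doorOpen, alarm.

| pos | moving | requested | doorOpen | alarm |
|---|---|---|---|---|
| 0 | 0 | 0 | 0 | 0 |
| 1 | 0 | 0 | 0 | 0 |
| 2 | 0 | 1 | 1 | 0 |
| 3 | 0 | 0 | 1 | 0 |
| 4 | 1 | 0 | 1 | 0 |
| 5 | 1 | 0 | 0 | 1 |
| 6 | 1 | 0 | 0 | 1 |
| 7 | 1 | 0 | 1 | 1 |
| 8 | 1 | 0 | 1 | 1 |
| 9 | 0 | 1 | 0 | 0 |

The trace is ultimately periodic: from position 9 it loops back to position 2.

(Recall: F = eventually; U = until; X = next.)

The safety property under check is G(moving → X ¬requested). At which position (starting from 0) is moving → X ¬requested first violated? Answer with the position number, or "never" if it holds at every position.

Check moving → X ¬requested at each position in order: 0 ✓, 1 ✓, 2 ✓, 3 ✓, 4 ✓, 5 ✓, 6 ✓, 7 ✓.
At position 8 the labels are {alarm, doorOpen, moving} and the next position 9 has {requested}, so moving → X ¬requested is false there. This is the first violation.

8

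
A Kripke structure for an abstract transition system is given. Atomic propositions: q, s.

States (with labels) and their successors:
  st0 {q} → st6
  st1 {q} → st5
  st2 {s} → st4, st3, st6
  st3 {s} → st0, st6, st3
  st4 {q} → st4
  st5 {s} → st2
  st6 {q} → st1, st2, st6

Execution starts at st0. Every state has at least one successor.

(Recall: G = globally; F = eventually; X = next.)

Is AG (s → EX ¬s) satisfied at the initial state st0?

States satisfying s → EX ¬s: {st0, st1, st2, st3, st4, st6}.
States satisfying AG (s → EX ¬s): {st4}.
st5 is reachable from st0 and violates s → EX ¬s, so AG fails at st0.
st0 ∉ Sat(AG (s → EX ¬s)).

Violated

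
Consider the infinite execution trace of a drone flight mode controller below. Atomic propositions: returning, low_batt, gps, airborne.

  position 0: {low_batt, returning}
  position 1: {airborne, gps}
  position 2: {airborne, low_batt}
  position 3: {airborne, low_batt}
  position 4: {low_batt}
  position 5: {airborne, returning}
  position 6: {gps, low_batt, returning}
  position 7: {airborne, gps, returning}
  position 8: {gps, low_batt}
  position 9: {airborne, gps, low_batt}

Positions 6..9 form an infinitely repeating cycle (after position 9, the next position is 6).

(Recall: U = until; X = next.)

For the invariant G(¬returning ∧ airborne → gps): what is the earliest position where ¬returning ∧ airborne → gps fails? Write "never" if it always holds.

2

Check ¬returning ∧ airborne → gps at each position in order: 0 ✓, 1 ✓.
At position 2 the labels are {airborne, low_batt}, so ¬returning ∧ airborne → gps is false there. This is the first violation.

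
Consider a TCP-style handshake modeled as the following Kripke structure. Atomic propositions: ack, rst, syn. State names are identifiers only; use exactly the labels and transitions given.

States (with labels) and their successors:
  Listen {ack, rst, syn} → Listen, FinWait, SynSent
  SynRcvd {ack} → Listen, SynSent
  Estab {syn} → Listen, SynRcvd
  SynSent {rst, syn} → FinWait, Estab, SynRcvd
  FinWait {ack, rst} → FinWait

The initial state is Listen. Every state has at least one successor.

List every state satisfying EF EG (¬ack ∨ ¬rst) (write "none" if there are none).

{Listen, SynRcvd, Estab, SynSent}

States satisfying EG (¬ack ∨ ¬rst): {SynRcvd, Estab, SynSent}.
States satisfying EF EG (¬ack ∨ ¬rst): {Listen, SynRcvd, Estab, SynSent}.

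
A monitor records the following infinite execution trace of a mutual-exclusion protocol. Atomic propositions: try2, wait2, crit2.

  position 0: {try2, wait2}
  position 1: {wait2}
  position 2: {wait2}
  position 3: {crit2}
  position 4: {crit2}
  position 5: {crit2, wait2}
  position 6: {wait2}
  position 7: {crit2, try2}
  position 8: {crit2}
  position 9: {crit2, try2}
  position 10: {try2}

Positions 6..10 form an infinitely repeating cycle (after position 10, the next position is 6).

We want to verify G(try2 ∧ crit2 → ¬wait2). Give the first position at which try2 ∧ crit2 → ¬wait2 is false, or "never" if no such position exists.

try2 ∧ crit2 → ¬wait2 holds at every position 0..10, and those are all the positions the trace ever visits, so the invariant G(try2 ∧ crit2 → ¬wait2) is never violated.

never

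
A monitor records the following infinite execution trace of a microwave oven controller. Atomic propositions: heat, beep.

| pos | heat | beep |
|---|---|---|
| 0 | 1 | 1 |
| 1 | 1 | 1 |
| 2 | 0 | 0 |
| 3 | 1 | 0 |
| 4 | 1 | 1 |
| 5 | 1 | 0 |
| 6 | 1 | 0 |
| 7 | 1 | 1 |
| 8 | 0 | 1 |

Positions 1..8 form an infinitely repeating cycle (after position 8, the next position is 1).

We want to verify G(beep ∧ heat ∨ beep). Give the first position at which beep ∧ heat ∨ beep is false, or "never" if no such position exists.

2

Check beep ∧ heat ∨ beep at each position in order: 0 ✓, 1 ✓.
At position 2 the labels are {}, so beep ∧ heat ∨ beep is false there. This is the first violation.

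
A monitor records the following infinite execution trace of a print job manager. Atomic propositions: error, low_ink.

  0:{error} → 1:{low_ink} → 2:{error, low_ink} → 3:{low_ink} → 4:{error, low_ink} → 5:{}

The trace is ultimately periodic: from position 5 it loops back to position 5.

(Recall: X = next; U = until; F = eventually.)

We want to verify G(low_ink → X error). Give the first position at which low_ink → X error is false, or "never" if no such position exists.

2

Check low_ink → X error at each position in order: 0 ✓, 1 ✓.
At position 2 the labels are {error, low_ink} and the next position 3 has {low_ink}, so low_ink → X error is false there. This is the first violation.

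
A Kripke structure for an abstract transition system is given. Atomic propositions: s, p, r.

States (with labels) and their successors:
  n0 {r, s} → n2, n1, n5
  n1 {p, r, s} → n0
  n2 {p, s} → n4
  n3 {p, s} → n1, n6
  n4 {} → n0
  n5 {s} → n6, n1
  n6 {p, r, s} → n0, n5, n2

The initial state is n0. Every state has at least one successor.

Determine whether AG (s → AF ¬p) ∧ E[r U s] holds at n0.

States satisfying s → AF ¬p: {n0, n1, n2, n3, n4, n5, n6}.
States satisfying AG (s → AF ¬p): {n0, n1, n2, n3, n4, n5, n6}.
States satisfying r: {n0, n1, n6}.
States satisfying s: {n0, n1, n2, n3, n5, n6}.
States satisfying E[r U s]: {n0, n1, n2, n3, n5, n6}.
States satisfying AG (s → AF ¬p) ∧ E[r U s]: {n0, n1, n2, n3, n5, n6}.
n0 ∈ Sat(AG (s → AF ¬p) ∧ E[r U s]).

Yes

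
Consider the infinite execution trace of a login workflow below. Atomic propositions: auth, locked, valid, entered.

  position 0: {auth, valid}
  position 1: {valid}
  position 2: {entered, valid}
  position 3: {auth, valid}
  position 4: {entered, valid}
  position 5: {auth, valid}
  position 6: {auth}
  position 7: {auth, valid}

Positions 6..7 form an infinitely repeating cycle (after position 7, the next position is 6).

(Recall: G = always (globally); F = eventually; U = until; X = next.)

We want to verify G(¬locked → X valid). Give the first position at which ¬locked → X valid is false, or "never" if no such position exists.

5

Check ¬locked → X valid at each position in order: 0 ✓, 1 ✓, 2 ✓, 3 ✓, 4 ✓.
At position 5 the labels are {auth, valid} and the next position 6 has {auth}, so ¬locked → X valid is false there. This is the first violation.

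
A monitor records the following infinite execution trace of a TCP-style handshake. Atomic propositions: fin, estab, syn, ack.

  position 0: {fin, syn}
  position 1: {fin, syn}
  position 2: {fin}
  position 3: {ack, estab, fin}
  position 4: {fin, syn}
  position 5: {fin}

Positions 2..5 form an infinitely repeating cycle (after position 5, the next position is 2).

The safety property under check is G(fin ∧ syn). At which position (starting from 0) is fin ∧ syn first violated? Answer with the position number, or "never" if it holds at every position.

Check fin ∧ syn at each position in order: 0 ✓, 1 ✓.
At position 2 the labels are {fin}, so fin ∧ syn is false there. This is the first violation.

2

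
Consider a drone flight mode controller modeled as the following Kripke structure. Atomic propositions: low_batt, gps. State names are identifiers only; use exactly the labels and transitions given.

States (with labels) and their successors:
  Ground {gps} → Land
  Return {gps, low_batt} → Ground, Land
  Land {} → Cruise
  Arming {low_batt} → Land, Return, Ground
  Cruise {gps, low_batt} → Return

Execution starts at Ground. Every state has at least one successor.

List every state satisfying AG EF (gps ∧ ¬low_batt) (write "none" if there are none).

{Ground, Return, Land, Arming, Cruise}

States satisfying EF (gps ∧ ¬low_batt): {Ground, Return, Land, Arming, Cruise}.
States satisfying AG EF (gps ∧ ¬low_batt): {Ground, Return, Land, Arming, Cruise}.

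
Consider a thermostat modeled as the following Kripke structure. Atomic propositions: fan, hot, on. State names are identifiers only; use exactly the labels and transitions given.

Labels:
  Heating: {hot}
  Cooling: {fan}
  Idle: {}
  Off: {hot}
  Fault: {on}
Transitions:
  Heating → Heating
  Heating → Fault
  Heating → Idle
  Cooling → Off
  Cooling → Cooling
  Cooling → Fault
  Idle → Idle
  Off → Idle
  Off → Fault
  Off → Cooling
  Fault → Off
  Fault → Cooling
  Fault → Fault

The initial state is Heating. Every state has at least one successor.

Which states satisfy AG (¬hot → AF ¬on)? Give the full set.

{Idle}

States satisfying ¬hot → AF ¬on: {Heating, Cooling, Idle, Off}.
States satisfying AG (¬hot → AF ¬on): {Idle}.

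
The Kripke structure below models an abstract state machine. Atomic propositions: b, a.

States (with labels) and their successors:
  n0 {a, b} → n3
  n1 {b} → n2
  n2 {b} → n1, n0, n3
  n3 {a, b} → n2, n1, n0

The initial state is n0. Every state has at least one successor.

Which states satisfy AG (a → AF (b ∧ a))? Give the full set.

States satisfying a → AF (b ∧ a): {n0, n1, n2, n3}.
States satisfying AG (a → AF (b ∧ a)): {n0, n1, n2, n3}.

{n0, n1, n2, n3}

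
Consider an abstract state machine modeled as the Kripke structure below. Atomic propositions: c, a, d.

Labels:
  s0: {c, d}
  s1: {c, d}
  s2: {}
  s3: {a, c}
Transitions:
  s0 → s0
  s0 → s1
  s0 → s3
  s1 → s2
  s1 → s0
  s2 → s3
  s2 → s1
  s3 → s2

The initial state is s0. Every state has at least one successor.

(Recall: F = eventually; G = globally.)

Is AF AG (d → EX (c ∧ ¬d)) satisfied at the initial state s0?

Violated

States satisfying AG (d → EX (c ∧ ¬d)): ∅.
States satisfying AF AG (d → EX (c ∧ ¬d)): ∅.
There is a path from s0 along which AG (d → EX (c ∧ ¬d)) never holds.
s0 ∉ Sat(AF AG (d → EX (c ∧ ¬d))).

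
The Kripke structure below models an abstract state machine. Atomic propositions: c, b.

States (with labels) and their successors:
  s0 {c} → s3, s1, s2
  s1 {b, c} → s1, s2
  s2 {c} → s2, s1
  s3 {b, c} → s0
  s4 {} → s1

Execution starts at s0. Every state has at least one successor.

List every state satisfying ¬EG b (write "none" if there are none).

{s0, s2, s3, s4}

States satisfying b: {s1, s3}.
States satisfying EG b: {s1}.
States satisfying ¬EG b: {s0, s2, s3, s4}.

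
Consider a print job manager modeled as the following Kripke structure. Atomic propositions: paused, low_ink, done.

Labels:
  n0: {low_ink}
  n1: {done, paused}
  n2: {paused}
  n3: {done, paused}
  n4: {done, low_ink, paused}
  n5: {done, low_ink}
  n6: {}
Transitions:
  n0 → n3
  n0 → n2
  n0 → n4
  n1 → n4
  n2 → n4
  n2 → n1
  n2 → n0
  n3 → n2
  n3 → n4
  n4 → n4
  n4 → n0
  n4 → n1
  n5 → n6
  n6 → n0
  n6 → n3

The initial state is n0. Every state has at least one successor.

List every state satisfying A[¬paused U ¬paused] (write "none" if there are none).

States satisfying ¬paused: {n0, n5, n6}.
States satisfying A[¬paused U ¬paused]: {n0, n5, n6}.

{n0, n5, n6}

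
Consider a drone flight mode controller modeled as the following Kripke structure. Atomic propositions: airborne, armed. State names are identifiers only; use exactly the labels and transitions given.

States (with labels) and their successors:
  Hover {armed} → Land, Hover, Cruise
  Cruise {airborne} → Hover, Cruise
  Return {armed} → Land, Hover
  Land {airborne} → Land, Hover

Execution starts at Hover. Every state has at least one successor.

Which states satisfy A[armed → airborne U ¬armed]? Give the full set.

{Cruise, Land}

States satisfying armed → airborne: {Cruise, Land}.
States satisfying ¬armed: {Cruise, Land}.
States satisfying A[armed → airborne U ¬armed]: {Cruise, Land}.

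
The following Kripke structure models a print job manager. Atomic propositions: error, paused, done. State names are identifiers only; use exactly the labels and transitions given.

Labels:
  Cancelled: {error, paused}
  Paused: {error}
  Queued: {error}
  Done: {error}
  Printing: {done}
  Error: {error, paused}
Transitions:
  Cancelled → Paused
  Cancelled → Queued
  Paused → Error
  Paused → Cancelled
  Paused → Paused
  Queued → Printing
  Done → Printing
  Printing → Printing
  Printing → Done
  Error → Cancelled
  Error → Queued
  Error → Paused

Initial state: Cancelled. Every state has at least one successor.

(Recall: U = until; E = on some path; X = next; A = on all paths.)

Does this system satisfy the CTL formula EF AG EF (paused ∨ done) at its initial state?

States satisfying AG EF (paused ∨ done): {Cancelled, Paused, Queued, Done, Printing, Error}.
States satisfying EF AG EF (paused ∨ done): {Cancelled, Paused, Queued, Done, Printing, Error}.
Some path from Cancelled reaches a state where AG EF (paused ∨ done) holds.
Cancelled ∈ Sat(EF AG EF (paused ∨ done)).

Holds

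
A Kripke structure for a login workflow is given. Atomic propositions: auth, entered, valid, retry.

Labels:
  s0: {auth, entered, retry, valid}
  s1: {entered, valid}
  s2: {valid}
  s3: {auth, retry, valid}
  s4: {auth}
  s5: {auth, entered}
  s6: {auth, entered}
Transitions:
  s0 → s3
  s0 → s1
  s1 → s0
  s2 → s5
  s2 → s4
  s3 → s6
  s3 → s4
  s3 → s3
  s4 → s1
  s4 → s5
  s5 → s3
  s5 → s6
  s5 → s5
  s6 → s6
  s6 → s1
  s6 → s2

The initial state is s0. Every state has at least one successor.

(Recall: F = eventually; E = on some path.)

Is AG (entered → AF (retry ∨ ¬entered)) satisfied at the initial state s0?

States satisfying entered → AF (retry ∨ ¬entered): {s0, s1, s2, s3, s4}.
States satisfying AG (entered → AF (retry ∨ ¬entered)): ∅.
s5 is reachable from s0 and violates entered → AF (retry ∨ ¬entered), so AG fails at s0.
s0 ∉ Sat(AG (entered → AF (retry ∨ ¬entered))).

Violated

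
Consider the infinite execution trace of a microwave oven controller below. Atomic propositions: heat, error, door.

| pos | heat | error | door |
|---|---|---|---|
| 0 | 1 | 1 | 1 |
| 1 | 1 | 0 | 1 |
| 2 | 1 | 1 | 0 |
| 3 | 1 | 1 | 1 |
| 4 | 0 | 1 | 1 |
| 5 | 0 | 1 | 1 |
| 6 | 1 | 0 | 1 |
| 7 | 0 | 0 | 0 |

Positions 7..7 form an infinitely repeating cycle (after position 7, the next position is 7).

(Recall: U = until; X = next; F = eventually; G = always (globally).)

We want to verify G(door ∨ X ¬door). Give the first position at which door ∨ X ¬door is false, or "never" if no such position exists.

2

Check door ∨ X ¬door at each position in order: 0 ✓, 1 ✓.
At position 2 the labels are {error, heat} and the next position 3 has {door, error, heat}, so door ∨ X ¬door is false there. This is the first violation.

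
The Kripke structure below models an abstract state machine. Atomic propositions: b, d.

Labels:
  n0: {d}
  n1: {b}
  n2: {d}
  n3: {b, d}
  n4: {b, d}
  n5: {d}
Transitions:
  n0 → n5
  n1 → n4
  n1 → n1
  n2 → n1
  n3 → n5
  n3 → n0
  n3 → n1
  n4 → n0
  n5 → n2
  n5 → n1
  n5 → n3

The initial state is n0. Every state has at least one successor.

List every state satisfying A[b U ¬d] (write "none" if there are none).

{n1}

States satisfying b: {n1, n3, n4}.
States satisfying ¬d: {n1}.
States satisfying A[b U ¬d]: {n1}.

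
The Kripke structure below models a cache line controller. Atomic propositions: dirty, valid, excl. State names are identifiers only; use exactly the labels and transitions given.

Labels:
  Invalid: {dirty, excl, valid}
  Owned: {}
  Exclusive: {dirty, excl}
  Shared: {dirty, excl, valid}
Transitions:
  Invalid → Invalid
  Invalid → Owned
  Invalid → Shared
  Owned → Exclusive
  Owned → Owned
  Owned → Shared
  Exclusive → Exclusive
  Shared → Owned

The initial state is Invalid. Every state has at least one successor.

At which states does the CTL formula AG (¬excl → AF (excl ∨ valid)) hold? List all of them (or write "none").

States satisfying ¬excl → AF (excl ∨ valid): {Invalid, Exclusive, Shared}.
States satisfying AG (¬excl → AF (excl ∨ valid)): {Exclusive}.

{Exclusive}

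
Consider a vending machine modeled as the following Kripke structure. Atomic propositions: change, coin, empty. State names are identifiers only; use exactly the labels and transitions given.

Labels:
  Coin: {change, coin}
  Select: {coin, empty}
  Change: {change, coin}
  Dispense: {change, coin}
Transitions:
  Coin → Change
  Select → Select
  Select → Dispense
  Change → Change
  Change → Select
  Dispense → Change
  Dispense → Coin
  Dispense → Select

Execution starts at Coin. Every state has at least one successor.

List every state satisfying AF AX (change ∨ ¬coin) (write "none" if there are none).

{Coin}

States satisfying AX (change ∨ ¬coin): {Coin}.
States satisfying AF AX (change ∨ ¬coin): {Coin}.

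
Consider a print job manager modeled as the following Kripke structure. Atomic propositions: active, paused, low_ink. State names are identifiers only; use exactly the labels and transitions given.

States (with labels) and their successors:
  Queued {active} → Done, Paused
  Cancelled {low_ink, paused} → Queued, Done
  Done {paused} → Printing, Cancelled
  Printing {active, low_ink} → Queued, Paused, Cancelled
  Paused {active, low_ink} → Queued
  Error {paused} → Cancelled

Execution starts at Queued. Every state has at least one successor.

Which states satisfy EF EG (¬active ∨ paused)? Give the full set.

States satisfying EG (¬active ∨ paused): {Cancelled, Done, Error}.
States satisfying EF EG (¬active ∨ paused): {Queued, Cancelled, Done, Printing, Paused, Error}.

{Queued, Cancelled, Done, Printing, Paused, Error}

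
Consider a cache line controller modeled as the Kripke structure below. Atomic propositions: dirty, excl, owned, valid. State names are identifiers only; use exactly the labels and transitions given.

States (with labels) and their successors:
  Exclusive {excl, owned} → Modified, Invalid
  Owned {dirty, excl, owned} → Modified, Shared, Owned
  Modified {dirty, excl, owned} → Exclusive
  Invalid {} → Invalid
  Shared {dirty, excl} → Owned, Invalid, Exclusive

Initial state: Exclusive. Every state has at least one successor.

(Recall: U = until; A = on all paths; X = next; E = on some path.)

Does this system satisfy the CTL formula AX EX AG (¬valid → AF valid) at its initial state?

States satisfying EX AG (¬valid → AF valid): ∅.
States satisfying AX EX AG (¬valid → AF valid): ∅.
Exclusive ∉ Sat(AX EX AG (¬valid → AF valid)).

Does not hold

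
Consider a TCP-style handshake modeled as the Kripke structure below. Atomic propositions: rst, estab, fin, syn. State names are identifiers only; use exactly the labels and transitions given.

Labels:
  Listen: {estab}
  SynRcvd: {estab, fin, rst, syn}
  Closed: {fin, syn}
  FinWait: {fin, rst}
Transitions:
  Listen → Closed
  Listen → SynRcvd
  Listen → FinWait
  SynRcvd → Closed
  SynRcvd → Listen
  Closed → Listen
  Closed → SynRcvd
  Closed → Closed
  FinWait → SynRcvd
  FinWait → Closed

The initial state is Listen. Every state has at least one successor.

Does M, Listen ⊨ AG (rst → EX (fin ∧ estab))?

States satisfying rst → EX (fin ∧ estab): {Listen, Closed, FinWait}.
States satisfying AG (rst → EX (fin ∧ estab)): ∅.
SynRcvd is reachable from Listen and violates rst → EX (fin ∧ estab), so AG fails at Listen.
Listen ∉ Sat(AG (rst → EX (fin ∧ estab))).

No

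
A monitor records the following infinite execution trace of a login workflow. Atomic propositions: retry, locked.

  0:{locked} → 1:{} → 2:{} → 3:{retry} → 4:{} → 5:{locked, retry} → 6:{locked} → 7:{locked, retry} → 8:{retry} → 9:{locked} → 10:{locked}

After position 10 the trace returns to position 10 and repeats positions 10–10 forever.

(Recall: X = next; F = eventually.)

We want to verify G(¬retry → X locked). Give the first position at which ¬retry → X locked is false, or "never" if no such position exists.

At position 0 the labels are {locked} and the next position 1 has {}, so ¬retry → X locked is false there. This is the first violation.

0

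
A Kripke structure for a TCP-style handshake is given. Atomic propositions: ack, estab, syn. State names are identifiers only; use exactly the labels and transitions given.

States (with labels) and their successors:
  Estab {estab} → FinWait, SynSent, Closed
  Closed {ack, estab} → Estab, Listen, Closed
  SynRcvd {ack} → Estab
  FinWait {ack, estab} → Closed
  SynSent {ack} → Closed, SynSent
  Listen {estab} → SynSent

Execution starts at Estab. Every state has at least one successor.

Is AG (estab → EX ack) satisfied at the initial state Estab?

States satisfying estab → EX ack: {Estab, Closed, SynRcvd, FinWait, SynSent, Listen}.
States satisfying AG (estab → EX ack): {Estab, Closed, SynRcvd, FinWait, SynSent, Listen}.
Every state reachable from Estab satisfies estab → EX ack.
Estab ∈ Sat(AG (estab → EX ack)).

Holds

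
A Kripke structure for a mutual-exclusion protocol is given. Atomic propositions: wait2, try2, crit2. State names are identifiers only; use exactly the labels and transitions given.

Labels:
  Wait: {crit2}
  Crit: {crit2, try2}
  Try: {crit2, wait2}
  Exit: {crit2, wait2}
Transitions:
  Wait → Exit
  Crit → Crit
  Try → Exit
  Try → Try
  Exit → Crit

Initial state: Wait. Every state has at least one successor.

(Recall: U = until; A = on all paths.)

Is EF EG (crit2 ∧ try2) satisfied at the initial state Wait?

Satisfied

States satisfying EG (crit2 ∧ try2): {Crit}.
States satisfying EF EG (crit2 ∧ try2): {Wait, Crit, Try, Exit}.
Some path from Wait reaches a state where EG (crit2 ∧ try2) holds.
Wait ∈ Sat(EF EG (crit2 ∧ try2)).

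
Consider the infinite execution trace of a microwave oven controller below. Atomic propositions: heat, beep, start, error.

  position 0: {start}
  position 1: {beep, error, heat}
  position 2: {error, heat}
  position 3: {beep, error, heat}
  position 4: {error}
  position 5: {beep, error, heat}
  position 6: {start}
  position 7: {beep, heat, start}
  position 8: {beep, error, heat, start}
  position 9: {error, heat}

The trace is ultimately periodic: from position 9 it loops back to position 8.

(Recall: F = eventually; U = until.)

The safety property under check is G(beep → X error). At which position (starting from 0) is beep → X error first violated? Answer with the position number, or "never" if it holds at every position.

Check beep → X error at each position in order: 0 ✓, 1 ✓, 2 ✓, 3 ✓, 4 ✓.
At position 5 the labels are {beep, error, heat} and the next position 6 has {start}, so beep → X error is false there. This is the first violation.

5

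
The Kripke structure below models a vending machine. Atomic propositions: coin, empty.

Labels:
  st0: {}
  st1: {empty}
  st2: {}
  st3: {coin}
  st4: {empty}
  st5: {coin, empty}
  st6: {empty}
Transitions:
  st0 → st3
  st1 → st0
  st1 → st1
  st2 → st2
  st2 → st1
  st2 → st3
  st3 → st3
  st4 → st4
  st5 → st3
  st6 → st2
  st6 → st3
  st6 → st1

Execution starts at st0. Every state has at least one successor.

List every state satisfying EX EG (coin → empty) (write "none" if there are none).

{st1, st2, st4, st6}

States satisfying EG (coin → empty): {st1, st2, st4, st6}.
States satisfying EX EG (coin → empty): {st1, st2, st4, st6}.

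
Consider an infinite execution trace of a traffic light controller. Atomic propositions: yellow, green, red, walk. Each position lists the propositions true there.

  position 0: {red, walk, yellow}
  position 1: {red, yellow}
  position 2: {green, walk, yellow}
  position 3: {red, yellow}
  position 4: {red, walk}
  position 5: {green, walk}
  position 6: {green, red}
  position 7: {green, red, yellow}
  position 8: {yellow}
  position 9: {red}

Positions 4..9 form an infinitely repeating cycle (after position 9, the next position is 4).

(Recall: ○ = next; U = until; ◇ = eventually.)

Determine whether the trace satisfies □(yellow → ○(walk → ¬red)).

No

yellow → ○(walk → ¬red) must hold at every position from 0 onward. It fails at position 3, so □(yellow → ○(walk → ¬red)) is false.
Positions where yellow holds: 0, 1, 2, 3, 7, 8.
Check ○(walk → ¬red) at each: 0→ok, 1→ok, 2→ok, 3→fails, 7→ok, 8→ok.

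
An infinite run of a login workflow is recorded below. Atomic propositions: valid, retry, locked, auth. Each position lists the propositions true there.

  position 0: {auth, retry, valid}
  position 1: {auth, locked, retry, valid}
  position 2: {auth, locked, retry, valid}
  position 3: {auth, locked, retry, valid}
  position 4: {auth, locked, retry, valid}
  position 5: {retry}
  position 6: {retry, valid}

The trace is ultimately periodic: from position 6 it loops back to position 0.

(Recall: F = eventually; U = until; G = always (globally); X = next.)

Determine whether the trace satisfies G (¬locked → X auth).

¬locked → X auth must hold at every position from 0 onward. It fails at position 5, so G (¬locked → X auth) is false.
Positions where ¬locked holds: 0, 5, 6.
Check X auth at each: 0→ok, 5→fails, 6→ok.

Violated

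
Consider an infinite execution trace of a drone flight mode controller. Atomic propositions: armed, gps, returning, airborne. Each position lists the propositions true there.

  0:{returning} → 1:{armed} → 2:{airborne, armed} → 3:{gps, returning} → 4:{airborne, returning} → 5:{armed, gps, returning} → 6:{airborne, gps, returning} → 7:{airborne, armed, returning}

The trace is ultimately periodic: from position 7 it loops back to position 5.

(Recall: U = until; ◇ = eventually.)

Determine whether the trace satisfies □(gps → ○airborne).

gps → ○airborne holds at every position 0..7, and those are all positions ever visited, so □(gps → ○airborne) holds.
Positions where gps holds: 3, 5, 6.
Check ○airborne at each: 3→ok, 5→ok, 6→ok.

Yes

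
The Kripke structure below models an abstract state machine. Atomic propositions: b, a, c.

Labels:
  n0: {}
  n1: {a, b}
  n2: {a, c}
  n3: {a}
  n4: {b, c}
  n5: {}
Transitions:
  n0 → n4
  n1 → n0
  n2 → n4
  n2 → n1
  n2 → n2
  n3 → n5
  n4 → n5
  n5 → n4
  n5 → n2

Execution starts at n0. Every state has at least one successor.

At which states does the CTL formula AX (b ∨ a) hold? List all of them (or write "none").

{n0, n2, n5}

States satisfying b ∨ a: {n1, n2, n3, n4}.
States satisfying AX (b ∨ a): {n0, n2, n5}.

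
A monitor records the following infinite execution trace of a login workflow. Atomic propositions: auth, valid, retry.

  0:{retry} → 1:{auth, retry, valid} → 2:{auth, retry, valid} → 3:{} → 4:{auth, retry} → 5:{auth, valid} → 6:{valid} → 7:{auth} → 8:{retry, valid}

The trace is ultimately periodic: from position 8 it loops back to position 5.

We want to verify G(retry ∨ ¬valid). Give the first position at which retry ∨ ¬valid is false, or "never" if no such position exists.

5

Check retry ∨ ¬valid at each position in order: 0 ✓, 1 ✓, 2 ✓, 3 ✓, 4 ✓.
At position 5 the labels are {auth, valid}, so retry ∨ ¬valid is false there. This is the first violation.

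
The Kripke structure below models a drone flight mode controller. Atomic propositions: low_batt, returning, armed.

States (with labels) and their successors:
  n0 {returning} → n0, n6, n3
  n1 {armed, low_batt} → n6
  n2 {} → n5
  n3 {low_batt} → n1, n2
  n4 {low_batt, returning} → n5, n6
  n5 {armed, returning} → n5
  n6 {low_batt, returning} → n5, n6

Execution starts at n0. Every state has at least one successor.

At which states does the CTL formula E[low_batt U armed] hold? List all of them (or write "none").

{n1, n3, n4, n5, n6}

States satisfying low_batt: {n1, n3, n4, n6}.
States satisfying armed: {n1, n5}.
States satisfying E[low_batt U armed]: {n1, n3, n4, n5, n6}.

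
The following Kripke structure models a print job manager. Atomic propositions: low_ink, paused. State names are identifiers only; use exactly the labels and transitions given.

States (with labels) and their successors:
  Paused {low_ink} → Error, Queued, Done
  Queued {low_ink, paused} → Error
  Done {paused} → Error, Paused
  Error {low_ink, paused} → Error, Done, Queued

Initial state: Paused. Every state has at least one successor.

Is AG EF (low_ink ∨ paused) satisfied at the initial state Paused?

Yes

States satisfying EF (low_ink ∨ paused): {Paused, Queued, Done, Error}.
States satisfying AG EF (low_ink ∨ paused): {Paused, Queued, Done, Error}.
Every state reachable from Paused satisfies EF (low_ink ∨ paused).
Paused ∈ Sat(AG EF (low_ink ∨ paused)).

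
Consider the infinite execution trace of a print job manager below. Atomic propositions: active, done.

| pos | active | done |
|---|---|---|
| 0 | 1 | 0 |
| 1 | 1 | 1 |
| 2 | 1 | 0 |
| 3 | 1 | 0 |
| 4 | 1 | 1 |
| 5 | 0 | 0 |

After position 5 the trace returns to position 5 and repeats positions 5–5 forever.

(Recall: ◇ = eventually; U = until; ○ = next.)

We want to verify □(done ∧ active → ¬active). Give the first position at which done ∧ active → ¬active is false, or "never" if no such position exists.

1

Check done ∧ active → ¬active at each position in order: 0 ✓.
At position 1 the labels are {active, done}, so done ∧ active → ¬active is false there. This is the first violation.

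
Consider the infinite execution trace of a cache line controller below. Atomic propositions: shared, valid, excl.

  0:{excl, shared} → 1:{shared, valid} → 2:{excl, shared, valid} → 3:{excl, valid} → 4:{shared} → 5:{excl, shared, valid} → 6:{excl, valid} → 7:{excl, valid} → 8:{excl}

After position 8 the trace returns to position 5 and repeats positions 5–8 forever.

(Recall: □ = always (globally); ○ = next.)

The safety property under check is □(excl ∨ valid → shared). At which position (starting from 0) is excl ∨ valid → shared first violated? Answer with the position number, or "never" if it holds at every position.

Check excl ∨ valid → shared at each position in order: 0 ✓, 1 ✓, 2 ✓.
At position 3 the labels are {excl, valid}, so excl ∨ valid → shared is false there. This is the first violation.

3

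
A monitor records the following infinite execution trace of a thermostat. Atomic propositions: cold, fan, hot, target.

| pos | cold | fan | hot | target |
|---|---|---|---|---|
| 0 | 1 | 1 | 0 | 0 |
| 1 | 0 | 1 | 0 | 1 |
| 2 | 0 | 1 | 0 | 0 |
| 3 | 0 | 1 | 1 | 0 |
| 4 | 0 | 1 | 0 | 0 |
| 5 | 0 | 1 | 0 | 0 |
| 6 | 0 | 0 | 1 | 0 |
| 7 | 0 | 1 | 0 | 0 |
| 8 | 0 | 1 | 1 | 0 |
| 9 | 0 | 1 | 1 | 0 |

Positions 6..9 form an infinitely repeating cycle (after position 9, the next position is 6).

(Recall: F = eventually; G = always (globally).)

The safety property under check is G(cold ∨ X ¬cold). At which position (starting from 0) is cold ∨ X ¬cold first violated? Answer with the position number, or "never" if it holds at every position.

never

cold ∨ X ¬cold holds at every position 0..9, and those are all the positions the trace ever visits, so the invariant G(cold ∨ X ¬cold) is never violated.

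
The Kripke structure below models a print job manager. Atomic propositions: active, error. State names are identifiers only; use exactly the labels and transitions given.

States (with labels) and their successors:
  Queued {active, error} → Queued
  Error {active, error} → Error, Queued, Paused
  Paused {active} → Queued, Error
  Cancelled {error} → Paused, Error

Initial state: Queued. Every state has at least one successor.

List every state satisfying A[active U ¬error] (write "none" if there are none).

{Paused}

States satisfying active: {Queued, Error, Paused}.
States satisfying ¬error: {Paused}.
States satisfying A[active U ¬error]: {Paused}.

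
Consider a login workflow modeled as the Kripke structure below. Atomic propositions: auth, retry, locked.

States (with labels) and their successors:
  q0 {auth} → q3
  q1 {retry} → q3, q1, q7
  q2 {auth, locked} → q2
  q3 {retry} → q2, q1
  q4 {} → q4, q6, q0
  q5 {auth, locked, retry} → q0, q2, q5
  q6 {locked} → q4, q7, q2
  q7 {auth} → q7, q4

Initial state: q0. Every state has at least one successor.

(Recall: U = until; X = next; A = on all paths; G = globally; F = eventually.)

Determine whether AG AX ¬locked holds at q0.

States satisfying AX ¬locked: {q0, q1, q7}.
States satisfying AG AX ¬locked: ∅.
q2 is reachable from q0 and violates AX ¬locked, so AG fails at q0.
q0 ∉ Sat(AG AX ¬locked).

Violated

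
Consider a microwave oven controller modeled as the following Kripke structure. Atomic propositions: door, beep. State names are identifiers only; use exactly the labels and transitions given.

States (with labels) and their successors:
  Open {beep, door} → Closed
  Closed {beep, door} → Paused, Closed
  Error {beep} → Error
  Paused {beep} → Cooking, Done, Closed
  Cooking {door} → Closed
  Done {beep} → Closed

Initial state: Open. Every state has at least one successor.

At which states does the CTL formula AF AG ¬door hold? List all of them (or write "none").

States satisfying AG ¬door: {Error}.
States satisfying AF AG ¬door: {Error}.

{Error}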